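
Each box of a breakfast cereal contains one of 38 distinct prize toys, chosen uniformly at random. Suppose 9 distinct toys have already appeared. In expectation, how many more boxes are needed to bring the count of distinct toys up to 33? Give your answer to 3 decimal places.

63.776

With k distinct toys already seen, the next new one takes an expected 38/(38-k) boxes.
Sum over k = 9,...,32: E = 38/29 + 38/28 + 38/27 + ... + 38/7 + 38/6 = 63.7762.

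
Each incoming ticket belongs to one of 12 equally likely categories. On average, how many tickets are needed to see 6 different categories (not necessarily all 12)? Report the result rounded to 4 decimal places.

With k distinct categories already seen, the next new one arrives after an expected 12/(12-k) tickets.
Sum over k = 0,...,5: E = 12/12 + 12/11 + 12/10 + 12/9 + 12/8 + 12/7 = 7.83853.

7.8385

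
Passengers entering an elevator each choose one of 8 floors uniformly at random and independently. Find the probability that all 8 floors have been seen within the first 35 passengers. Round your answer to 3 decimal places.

Let A_i be the event that floor i is missing after 35 passengers. By inclusion–exclusion on the A_i,
P(all seen) = Σ_{j=0}^{8} (-1)^j C(8,j)((8-j)/8)^35
= 1.0000 - 0.0747 + 0.0012 - 0.0000 + 0.0000 - 0.0000 + 0.0000 - 0.0000 + 0.0000
= 0.9265.

0.926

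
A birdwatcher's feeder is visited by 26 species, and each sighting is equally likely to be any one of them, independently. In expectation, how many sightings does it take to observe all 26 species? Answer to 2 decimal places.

Split into phases: going from k distinct to k+1 distinct takes on average 26/(26-k) sightings.
E[T] = 26/26 + 26/25 + 26/24 + ... + 26/2 + 26/1 = 26·H_{26}.
H_{26} = 3.854, so E[T] = 100.215.

100.21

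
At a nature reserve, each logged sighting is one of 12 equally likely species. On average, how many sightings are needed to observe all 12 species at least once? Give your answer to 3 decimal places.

37.239

Split into phases: going from k distinct to k+1 distinct takes on average 12/(12-k) sightings.
E[T] = 12/12 + 12/11 + 12/10 + ... + 12/2 + 12/1 = 12·H_{12}.
H_{12} = 3.1032, so E[T] = 37.2385.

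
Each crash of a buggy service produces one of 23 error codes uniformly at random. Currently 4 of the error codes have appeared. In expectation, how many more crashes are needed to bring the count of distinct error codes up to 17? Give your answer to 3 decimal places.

The wait to go from k to k+1 distinct error codes is geometric with mean 23/(23-k).
Sum over k = 4,...,16: E = 23/19 + 23/18 + 23/17 + ... + 23/8 + 23/7 = 25.2480.

25.248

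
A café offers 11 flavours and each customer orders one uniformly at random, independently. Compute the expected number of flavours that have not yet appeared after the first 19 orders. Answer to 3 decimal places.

1.799

For each flavour, P(unseen after 19) = (10/11)^19 = 0.1635.
By linearity of expectation, E[unseen] = 11·(10/11)^19 = 1.7986.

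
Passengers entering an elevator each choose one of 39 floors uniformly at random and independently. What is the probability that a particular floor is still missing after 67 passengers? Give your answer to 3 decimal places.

0.175

On each passenger the fixed floor fails to appear with probability 38/39.
P(still missing after 67) = (38/39)^67 = 0.1755.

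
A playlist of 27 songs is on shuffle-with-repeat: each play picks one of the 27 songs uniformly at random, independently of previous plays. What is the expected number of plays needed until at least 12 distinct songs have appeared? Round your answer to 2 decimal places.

15.48

With k distinct songs already seen, the next new one arrives after an expected 27/(27-k) plays.
Sum over k = 0,...,11: E = 27/27 + 27/26 + 27/25 + ... + 27/17 + 27/16 = 15.477.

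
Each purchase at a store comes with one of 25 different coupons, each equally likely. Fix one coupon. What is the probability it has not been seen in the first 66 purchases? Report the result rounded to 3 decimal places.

On each purchase the fixed coupon fails to appear with probability 24/25.
P(still missing after 66) = (24/25)^66 = 0.0676.

0.068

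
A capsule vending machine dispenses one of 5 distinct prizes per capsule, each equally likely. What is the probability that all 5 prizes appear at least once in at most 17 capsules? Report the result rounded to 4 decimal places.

0.8891

By inclusion–exclusion over which prizes are missing,
P(all seen) = Σ_{j=0}^{5} (-1)^j C(5,j)((5-j)/5)^17
= 1.00000 - 0.11259 + 0.00169 - 0.00000 + 0.00000 - 0.00000
= 0.88910.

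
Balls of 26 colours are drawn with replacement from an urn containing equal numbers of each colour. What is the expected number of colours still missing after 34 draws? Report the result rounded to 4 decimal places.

For each colour, P(unseen after 34) = (25/26)^34 = 0.26355.
By linearity of expectation, E[unseen] = 26·(25/26)^34 = 6.85235.

6.8524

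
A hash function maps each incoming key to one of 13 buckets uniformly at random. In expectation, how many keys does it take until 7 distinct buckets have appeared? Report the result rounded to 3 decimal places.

Going from k to k+1 distinct takes a geometric number of keys with mean 13/(13-k).
Sum over k = 0,...,6: E = 13/13 + 13/12 + 13/11 + ... + 13/8 + 13/7 = 9.4917.

9.492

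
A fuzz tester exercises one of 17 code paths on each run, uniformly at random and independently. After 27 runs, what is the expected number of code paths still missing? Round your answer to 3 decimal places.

For each code path, P(unseen after 27) = (16/17)^27 = 0.1946.
By linearity of expectation, E[unseen] = 17·(16/17)^27 = 3.3080.

3.308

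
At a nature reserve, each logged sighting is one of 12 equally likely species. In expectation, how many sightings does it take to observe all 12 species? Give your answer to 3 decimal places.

37.239

Split into phases: going from k distinct to k+1 distinct takes on average 12/(12-k) sightings.
E[T] = 12/12 + 12/11 + 12/10 + ... + 12/2 + 12/1 = 12·H_{12}.
H_{12} = 3.1032, so E[T] = 37.2385.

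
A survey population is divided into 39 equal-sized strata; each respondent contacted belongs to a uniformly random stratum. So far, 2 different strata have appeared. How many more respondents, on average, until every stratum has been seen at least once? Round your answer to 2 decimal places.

163.86

From k distinct to k+1 distinct takes on average 39/(39-k) respondents.
Sum over k = 2,...,38: E = 39/37 + 39/36 + 39/35 + ... + 39/2 + 39/1 = 163.862.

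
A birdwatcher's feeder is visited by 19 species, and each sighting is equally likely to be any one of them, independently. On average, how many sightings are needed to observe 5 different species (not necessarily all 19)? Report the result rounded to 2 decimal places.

5.63

Going from k to k+1 distinct takes a geometric number of sightings with mean 19/(19-k).
Sum over k = 0,...,4: E = 19/19 + 19/18 + 19/17 + 19/16 + 19/15 = 5.627.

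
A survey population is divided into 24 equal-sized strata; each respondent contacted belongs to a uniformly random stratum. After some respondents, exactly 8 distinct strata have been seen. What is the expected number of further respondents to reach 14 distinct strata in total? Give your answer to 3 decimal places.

From k distinct to k+1 distinct takes on average 24/(24-k) respondents.
Sum over k = 8,...,13: E = 24/16 + 24/15 + 24/14 + 24/13 + 24/12 + 24/11 = 10.8423.

10.842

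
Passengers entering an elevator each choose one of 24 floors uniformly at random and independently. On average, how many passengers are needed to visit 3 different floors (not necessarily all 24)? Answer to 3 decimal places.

Going from k to k+1 distinct takes a geometric number of passengers with mean 24/(24-k).
Sum over k = 0,...,2: E = 24/24 + 24/23 + 24/22 = 3.1344.

3.134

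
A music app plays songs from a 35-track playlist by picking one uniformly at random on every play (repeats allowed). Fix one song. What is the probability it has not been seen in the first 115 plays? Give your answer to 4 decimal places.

On each play the fixed song fails to appear with probability 34/35.
P(still missing after 115) = (34/35)^115 = 0.03567.

0.0357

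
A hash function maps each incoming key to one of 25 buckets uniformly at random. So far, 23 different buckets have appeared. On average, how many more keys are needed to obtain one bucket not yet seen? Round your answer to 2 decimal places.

Each key yields a new bucket with probability (25-23)/25 = 2/25, so the wait is geometric with mean 25/2.
E = 25/2 = 12.500.

12.50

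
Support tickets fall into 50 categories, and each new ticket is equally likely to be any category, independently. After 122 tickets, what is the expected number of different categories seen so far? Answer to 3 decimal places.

For each category, P(seen in 122 tickets) = 1 - (49/50)^122 = 0.9150.
By linearity of expectation, E[distinct seen] = 50·(1 - (49/50)^122) = 45.7484.

45.748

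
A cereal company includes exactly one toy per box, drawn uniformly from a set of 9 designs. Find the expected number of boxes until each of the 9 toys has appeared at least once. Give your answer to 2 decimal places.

25.46

After k distinct toys have appeared, the next box gives a new one with probability (9-k)/9, so the expected wait for the (k+1)-th is 9/(9-k).
E[T] = 9/9 + 9/8 + 9/7 + ... + 9/2 + 9/1 = 9·H_{9}.
H_{9} = 2.829, so E[T] = 25.461.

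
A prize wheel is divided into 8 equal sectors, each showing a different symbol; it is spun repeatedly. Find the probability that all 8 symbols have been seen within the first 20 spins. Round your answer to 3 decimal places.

By inclusion–exclusion over which symbols are missing,
P(all seen) = Σ_{j=0}^{8} (-1)^j C(8,j)((8-j)/8)^20
= 1.0000 - 0.5537 + 0.0888 - 0.0046 + 0.0001 - 0.0000 + 0.0000 - 0.0000 + 0.0000
= 0.5306.

0.531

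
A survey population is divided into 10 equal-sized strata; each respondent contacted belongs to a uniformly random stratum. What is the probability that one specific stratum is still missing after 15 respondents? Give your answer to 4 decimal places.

Each respondent misses the fixed stratum with probability (10-1)/10 = 9/10, independently.
P(still missing after 15) = (9/10)^15 = 0.20589.

0.2059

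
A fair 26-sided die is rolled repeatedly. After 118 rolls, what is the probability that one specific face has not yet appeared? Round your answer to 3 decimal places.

0.010

Each roll misses the fixed face with probability (26-1)/26 = 25/26, independently.
P(still missing after 118) = (25/26)^118 = 0.0098.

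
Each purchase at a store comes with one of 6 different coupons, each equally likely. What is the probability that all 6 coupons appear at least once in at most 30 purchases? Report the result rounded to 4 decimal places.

0.9748

By inclusion–exclusion over which coupons are missing,
P(all seen) = Σ_{j=0}^{6} (-1)^j C(6,j)((6-j)/6)^30
= 1.00000 - 0.02528 + 0.00008 - 0.00000 + 0.00000 - 0.00000 + 0.00000
= 0.97480.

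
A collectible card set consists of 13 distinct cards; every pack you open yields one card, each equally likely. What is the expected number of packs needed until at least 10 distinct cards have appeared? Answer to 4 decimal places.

17.5084

Going from k to k+1 distinct takes a geometric number of packs with mean 13/(13-k).
Sum over k = 0,...,9: E = 13/13 + 13/12 + 13/11 + ... + 13/5 + 13/4 = 17.50841.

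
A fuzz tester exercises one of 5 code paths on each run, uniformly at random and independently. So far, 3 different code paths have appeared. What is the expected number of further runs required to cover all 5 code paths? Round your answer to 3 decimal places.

7.500

The wait to go from k to k+1 distinct code paths is geometric with mean 5/(5-k).
Sum over k = 3,...,4: E = 5/2 + 5/1 = 7.5000.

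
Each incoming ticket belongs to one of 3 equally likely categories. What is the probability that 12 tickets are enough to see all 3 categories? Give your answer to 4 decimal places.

Let A_i be the event that category i is missing after 12 tickets. By inclusion–exclusion on the A_i,
P(all seen) = Σ_{j=0}^{3} (-1)^j C(3,j)((3-j)/3)^12
= 1.00000 - 0.02312 + 0.00001 - 0.00000
= 0.97688.

0.9769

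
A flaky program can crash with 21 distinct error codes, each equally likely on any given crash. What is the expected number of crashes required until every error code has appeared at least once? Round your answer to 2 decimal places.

The wait to go from k to k+1 distinct error codes is geometric with mean 21/(21-k).
E[T] = 21/21 + 21/20 + 21/19 + ... + 21/2 + 21/1 = 21·H_{21}.
H_{21} = 3.645, so E[T] = 76.553.

76.55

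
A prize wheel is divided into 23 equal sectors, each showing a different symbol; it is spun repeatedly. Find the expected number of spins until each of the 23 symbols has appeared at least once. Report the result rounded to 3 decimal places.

The wait to go from k to k+1 distinct symbols is geometric with mean 23/(23-k).
E[T] = 23/23 + 23/22 + 23/21 + ... + 23/2 + 23/1 = 23·H_{23}.
H_{23} = 3.7343, so E[T] = 85.8887.

85.889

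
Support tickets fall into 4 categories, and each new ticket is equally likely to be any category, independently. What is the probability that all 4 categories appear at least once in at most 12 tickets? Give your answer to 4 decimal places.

Let A_i be the event that category i is missing after 12 tickets. By inclusion–exclusion on the A_i,
P(all seen) = Σ_{j=0}^{4} (-1)^j C(4,j)((4-j)/4)^12
= 1.00000 - 0.12671 + 0.00146 - 0.00000 + 0.00000
= 0.87476.

0.8748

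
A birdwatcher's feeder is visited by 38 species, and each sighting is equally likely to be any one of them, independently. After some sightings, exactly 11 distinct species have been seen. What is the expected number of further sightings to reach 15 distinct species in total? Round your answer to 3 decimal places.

The wait to go from k to k+1 distinct species is geometric with mean 38/(38-k).
Sum over k = 11,...,14: E = 38/27 + 38/26 + 38/25 + 38/24 = 5.9723.

5.972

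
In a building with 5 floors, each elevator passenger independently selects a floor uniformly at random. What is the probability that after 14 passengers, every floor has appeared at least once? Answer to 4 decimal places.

Let A_i be the event that floor i is missing after 14 passengers. By inclusion–exclusion on the A_i,
P(all seen) = Σ_{j=0}^{5} (-1)^j C(5,j)((5-j)/5)^14
= 1.00000 - 0.21990 + 0.00784 - 0.00003 + 0.00000 - 0.00000
= 0.78791.

0.7879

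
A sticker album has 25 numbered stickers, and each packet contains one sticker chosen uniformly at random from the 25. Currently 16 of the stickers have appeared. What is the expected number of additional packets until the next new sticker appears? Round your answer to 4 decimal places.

The number of packets until the next new sticker is geometric with success probability 9/25, so its mean is 25/9.
E = 25/9 = 2.77778.

2.7778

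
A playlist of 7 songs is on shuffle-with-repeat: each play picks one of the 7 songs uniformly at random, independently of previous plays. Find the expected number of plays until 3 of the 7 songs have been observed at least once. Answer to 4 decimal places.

3.5667

Going from k to k+1 distinct takes a geometric number of plays with mean 7/(7-k).
Sum over k = 0,...,2: E = 7/7 + 7/6 + 7/5 = 3.56667.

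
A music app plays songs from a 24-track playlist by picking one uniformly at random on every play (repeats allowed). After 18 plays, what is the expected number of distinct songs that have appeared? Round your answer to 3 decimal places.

For each song, P(seen in 18 plays) = 1 - (23/24)^18 = 0.5352.
By linearity of expectation, E[distinct seen] = 24·(1 - (23/24)^18) = 12.8440.

12.844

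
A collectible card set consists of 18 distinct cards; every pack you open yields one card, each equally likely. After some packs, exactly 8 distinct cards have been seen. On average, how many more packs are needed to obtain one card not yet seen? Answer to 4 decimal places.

The number of packs until the next new card is geometric with success probability 10/18, so its mean is 18/10.
E = 18/10 = 1.80000.

1.8000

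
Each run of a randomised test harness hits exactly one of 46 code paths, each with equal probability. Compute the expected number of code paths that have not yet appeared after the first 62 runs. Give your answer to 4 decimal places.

For each code path, P(unseen after 62) = (45/46)^62 = 0.25597.
By linearity of expectation, E[unseen] = 46·(45/46)^62 = 11.77465.

11.7747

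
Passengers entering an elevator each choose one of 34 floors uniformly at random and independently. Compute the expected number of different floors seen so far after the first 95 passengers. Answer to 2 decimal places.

For each floor, P(seen in 95 passengers) = 1 - (33/34)^95 = 0.941.
By linearity of expectation, E[distinct seen] = 34·(1 - (33/34)^95) = 32.006.

32.01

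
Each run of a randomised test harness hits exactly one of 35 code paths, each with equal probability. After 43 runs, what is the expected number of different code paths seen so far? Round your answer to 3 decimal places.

24.937

For each code path, P(seen in 43 runs) = 1 - (34/35)^43 = 0.7125.
By linearity of expectation, E[distinct seen] = 35·(1 - (34/35)^43) = 24.9368.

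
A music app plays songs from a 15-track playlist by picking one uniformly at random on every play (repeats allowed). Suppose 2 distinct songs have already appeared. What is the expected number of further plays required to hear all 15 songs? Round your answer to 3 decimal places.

47.702

From k distinct to k+1 distinct takes on average 15/(15-k) plays.
Sum over k = 2,...,14: E = 15/13 + 15/12 + 15/11 + ... + 15/2 + 15/1 = 47.7020.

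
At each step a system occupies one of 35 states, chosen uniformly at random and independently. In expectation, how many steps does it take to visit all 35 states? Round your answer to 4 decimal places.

145.1373

After k distinct states have appeared, the next step gives a new one with probability (35-k)/35, so the expected wait for the (k+1)-th is 35/(35-k).
E[T] = 35/35 + 35/34 + 35/33 + ... + 35/2 + 35/1 = 35·H_{35}.
H_{35} = 4.14678, so E[T] = 145.13735.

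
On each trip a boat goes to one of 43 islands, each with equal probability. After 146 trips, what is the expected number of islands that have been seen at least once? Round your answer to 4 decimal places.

41.6149

For each island, P(seen in 146 trips) = 1 - (42/43)^146 = 0.96779.
By linearity of expectation, E[distinct seen] = 43·(1 - (42/43)^146) = 41.61493.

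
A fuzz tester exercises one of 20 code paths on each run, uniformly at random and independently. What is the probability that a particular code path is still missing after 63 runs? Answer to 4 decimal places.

On each run the fixed code path fails to appear with probability 19/20.
P(still missing after 63) = (19/20)^63 = 0.03950.

0.0395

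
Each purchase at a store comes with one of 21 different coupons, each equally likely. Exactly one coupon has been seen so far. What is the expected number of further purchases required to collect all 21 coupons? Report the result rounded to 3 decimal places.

75.553

With k distinct coupons already seen, the next new one takes an expected 21/(21-k) purchases.
Sum over k = 1,...,20: E = 21/20 + 21/19 + 21/18 + ... + 21/2 + 21/1 = 75.5525.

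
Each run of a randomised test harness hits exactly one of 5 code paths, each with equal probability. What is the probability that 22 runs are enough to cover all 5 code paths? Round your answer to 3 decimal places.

By inclusion–exclusion over which code paths are missing,
P(all seen) = Σ_{j=0}^{5} (-1)^j C(5,j)((5-j)/5)^22
= 1.0000 - 0.0369 + 0.0001 - 0.0000 + 0.0000 - 0.0000
= 0.9632.

0.963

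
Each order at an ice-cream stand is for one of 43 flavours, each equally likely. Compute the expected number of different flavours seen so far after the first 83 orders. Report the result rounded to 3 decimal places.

36.901

For each flavour, P(seen in 83 orders) = 1 - (42/43)^83 = 0.8582.
By linearity of expectation, E[distinct seen] = 43·(1 - (42/43)^83) = 36.9007.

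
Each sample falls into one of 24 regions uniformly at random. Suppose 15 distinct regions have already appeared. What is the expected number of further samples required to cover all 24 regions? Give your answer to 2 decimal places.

67.90

With k distinct regions already seen, the next new one takes an expected 24/(24-k) samples.
Sum over k = 15,...,23: E = 24/9 + 24/8 + 24/7 + ... + 24/2 + 24/1 = 67.895.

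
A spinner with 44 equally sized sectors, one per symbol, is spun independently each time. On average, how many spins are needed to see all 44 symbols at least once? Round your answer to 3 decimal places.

The wait to go from k to k+1 distinct symbols is geometric with mean 44/(44-k).
E[T] = 44/44 + 44/43 + 44/42 + ... + 44/2 + 44/1 = 44·H_{44}.
H_{44} = 4.3727, so E[T] = 192.3999.

192.400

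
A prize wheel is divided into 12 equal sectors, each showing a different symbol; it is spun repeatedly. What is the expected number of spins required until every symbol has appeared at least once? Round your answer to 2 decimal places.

After k distinct symbols have appeared, the next spin gives a new one with probability (12-k)/12, so the expected wait for the (k+1)-th is 12/(12-k).
E[T] = 12/12 + 12/11 + 12/10 + ... + 12/2 + 12/1 = 12·H_{12}.
H_{12} = 3.103, so E[T] = 37.239.

37.24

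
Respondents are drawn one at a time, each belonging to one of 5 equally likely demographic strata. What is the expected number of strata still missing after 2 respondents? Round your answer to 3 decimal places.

3.200

For each stratum, P(unseen after 2) = (4/5)^2 = 0.6400.
By linearity of expectation, E[unseen] = 5·(4/5)^2 = 3.2000.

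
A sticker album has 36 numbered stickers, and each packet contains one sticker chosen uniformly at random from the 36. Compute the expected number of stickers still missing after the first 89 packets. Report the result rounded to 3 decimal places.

2.934

For each sticker, P(unseen after 89) = (35/36)^89 = 0.0815.
By linearity of expectation, E[unseen] = 36·(35/36)^89 = 2.9338.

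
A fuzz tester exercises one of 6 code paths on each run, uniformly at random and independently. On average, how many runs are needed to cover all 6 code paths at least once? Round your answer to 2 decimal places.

After k distinct code paths have appeared, the next run gives a new one with probability (6-k)/6, so the expected wait for the (k+1)-th is 6/(6-k).
E[T] = 6/6 + 6/5 + 6/4 + 6/3 + 6/2 + 6/1 = 6·H_{6}.
H_{6} = 2.450, so E[T] = 14.700.

14.70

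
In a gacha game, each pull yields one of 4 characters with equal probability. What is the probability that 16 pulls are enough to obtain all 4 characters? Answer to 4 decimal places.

By inclusion–exclusion over which characters are missing,
P(all seen) = Σ_{j=0}^{4} (-1)^j C(4,j)((4-j)/4)^16
= 1.00000 - 0.04009 + 0.00009 - 0.00000 + 0.00000
= 0.96000.

0.9600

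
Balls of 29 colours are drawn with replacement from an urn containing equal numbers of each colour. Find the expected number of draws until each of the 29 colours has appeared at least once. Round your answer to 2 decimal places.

The wait to go from k to k+1 distinct colours is geometric with mean 29/(29-k).
E[T] = 29/29 + 29/28 + 29/27 + ... + 29/2 + 29/1 = 29·H_{29}.
H_{29} = 3.962, so E[T] = 114.888.

114.89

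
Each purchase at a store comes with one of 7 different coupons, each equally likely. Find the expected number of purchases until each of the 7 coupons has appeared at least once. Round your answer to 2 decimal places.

The wait to go from k to k+1 distinct coupons is geometric with mean 7/(7-k).
E[T] = 7/7 + 7/6 + 7/5 + ... + 7/2 + 7/1 = 7·H_{7}.
H_{7} = 2.593, so E[T] = 18.150.

18.15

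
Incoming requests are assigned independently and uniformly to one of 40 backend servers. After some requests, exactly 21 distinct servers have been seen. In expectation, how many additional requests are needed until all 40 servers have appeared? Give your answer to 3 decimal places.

141.910

With k distinct servers already seen, the next new one takes an expected 40/(40-k) requests.
Sum over k = 21,...,39: E = 40/19 + 40/18 + 40/17 + ... + 40/2 + 40/1 = 141.9096.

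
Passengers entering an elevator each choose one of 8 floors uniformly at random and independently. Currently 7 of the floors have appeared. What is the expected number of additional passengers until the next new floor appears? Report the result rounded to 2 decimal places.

8.00

Each passenger yields a new floor with probability (8-7)/8 = 1/8, so the wait is geometric with mean 8/1.
E = 8/1 = 8.000.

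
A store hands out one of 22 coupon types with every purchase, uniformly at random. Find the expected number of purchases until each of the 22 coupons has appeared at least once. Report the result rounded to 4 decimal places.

81.1979

After k distinct coupons have appeared, the next purchase gives a new one with probability (22-k)/22, so the expected wait for the (k+1)-th is 22/(22-k).
E[T] = 22/22 + 22/21 + 22/20 + ... + 22/2 + 22/1 = 22·H_{22}.
H_{22} = 3.69081, so E[T] = 81.19789.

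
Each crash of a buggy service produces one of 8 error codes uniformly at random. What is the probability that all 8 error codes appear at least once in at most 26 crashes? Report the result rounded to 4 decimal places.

Let A_i be the event that error code i is missing after 26 crashes. By inclusion–exclusion on the A_i,
P(all seen) = Σ_{j=0}^{8} (-1)^j C(8,j)((8-j)/8)^26
= 1.00000 - 0.24848 + 0.01580 - 0.00028 + 0.00000 - 0.00000 + 0.00000 - 0.00000 + 0.00000
= 0.76704.

0.7670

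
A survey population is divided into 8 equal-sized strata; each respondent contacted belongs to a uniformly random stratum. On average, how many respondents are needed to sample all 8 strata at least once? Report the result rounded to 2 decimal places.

21.74

After k distinct strata have appeared, the next respondent gives a new one with probability (8-k)/8, so the expected wait for the (k+1)-th is 8/(8-k).
E[T] = 8/8 + 8/7 + 8/6 + ... + 8/2 + 8/1 = 8·H_{8}.
H_{8} = 2.718, so E[T] = 21.743.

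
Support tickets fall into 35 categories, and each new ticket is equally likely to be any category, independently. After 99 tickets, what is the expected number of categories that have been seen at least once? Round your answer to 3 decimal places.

33.015

For each category, P(seen in 99 tickets) = 1 - (34/35)^99 = 0.9433.
By linearity of expectation, E[distinct seen] = 35·(1 - (34/35)^99) = 33.0151.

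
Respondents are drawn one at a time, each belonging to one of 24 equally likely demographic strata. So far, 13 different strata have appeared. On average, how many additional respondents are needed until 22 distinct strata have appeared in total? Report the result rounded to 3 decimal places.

From k distinct to k+1 distinct takes on average 24/(24-k) respondents.
Sum over k = 13,...,21: E = 24/11 + 24/10 + 24/9 + ... + 24/4 + 24/3 = 36.4771.

36.477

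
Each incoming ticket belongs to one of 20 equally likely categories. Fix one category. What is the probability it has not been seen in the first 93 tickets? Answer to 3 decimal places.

0.008

On each ticket the fixed category fails to appear with probability 19/20.
P(still missing after 93) = (19/20)^93 = 0.0085.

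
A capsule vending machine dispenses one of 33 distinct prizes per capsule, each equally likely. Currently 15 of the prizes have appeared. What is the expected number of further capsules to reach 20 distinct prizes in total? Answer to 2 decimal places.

10.39

From k distinct to k+1 distinct takes on average 33/(33-k) capsules.
Sum over k = 15,...,19: E = 33/18 + 33/17 + 33/16 + 33/15 + 33/14 = 10.394.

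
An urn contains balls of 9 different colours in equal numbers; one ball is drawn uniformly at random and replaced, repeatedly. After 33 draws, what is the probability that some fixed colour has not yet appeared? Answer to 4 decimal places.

Each draw misses the fixed colour with probability (9-1)/9 = 8/9, independently.
P(still missing after 33) = (8/9)^33 = 0.02051.

0.0205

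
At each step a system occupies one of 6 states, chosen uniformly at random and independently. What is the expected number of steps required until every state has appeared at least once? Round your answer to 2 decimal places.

14.70

The wait to go from k to k+1 distinct states is geometric with mean 6/(6-k).
E[T] = 6/6 + 6/5 + 6/4 + 6/3 + 6/2 + 6/1 = 6·H_{6}.
H_{6} = 2.450, so E[T] = 14.700.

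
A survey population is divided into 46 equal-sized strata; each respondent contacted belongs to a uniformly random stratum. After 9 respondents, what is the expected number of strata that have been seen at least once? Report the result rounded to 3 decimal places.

For each stratum, P(seen in 9 respondents) = 1 - (45/46)^9 = 0.1795.
By linearity of expectation, E[distinct seen] = 46·(1 - (45/46)^9) = 8.2558.

8.256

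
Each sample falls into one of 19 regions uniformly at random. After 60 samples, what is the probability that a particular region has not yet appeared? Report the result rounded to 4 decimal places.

0.0390

On each sample the fixed region fails to appear with probability 18/19.
P(still missing after 60) = (18/19)^60 = 0.03901.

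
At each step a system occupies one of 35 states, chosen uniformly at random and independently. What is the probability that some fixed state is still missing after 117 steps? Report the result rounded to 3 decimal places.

Each step misses the fixed state with probability (35-1)/35 = 34/35, independently.
P(still missing after 117) = (34/35)^117 = 0.0337.

0.034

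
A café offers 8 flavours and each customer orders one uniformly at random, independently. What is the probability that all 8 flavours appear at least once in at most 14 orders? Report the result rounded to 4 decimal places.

0.1917

Let A_i be the event that flavour i is missing after 14 orders. By inclusion–exclusion on the A_i,
P(all seen) = Σ_{j=0}^{8} (-1)^j C(8,j)((8-j)/8)^14
= 1.00000 - 1.23368 + 0.49890 - 0.07772 + 0.00427 - 0.00006 + 0.00000 - 0.00000 + 0.00000
= 0.19172.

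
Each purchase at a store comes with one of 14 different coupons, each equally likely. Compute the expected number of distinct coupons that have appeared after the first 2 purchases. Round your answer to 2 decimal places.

For each coupon, P(seen in 2 purchases) = 1 - (13/14)^2 = 0.138.
By linearity of expectation, E[distinct seen] = 14·(1 - (13/14)^2) = 1.929.

1.93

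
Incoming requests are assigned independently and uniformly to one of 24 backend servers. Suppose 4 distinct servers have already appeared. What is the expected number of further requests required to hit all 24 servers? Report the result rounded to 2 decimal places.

From k distinct to k+1 distinct takes on average 24/(24-k) requests.
Sum over k = 4,...,23: E = 24/20 + 24/19 + 24/18 + ... + 24/2 + 24/1 = 86.346.

86.35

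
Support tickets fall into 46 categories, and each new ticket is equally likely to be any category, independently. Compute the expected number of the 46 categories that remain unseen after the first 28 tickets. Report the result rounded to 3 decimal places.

24.859

For each category, P(unseen after 28) = (45/46)^28 = 0.5404.
By linearity of expectation, E[unseen] = 46·(45/46)^28 = 24.8593.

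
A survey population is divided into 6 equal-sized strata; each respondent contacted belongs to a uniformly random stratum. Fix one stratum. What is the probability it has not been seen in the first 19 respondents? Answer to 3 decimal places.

0.031

On each respondent the fixed stratum fails to appear with probability 5/6.
P(still missing after 19) = (5/6)^19 = 0.0313.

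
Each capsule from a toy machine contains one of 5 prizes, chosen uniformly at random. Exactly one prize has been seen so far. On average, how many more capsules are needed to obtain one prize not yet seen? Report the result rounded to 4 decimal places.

1.2500

Each capsule yields a new prize with probability (5-1)/5 = 4/5, so the wait is geometric with mean 5/4.
E = 5/4 = 1.25000.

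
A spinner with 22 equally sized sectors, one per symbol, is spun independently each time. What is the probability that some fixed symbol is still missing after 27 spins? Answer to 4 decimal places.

0.2848

On each spin the fixed symbol fails to appear with probability 21/22.
P(still missing after 27) = (21/22)^27 = 0.28478.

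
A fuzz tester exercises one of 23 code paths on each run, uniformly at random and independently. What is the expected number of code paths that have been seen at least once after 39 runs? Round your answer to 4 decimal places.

For each code path, P(seen in 39 runs) = 1 - (22/23)^39 = 0.82336.
By linearity of expectation, E[distinct seen] = 23·(1 - (22/23)^39) = 18.93719.

18.9372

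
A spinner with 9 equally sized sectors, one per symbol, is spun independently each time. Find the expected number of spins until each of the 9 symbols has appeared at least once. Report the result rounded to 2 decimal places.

25.46

Split into phases: going from k distinct to k+1 distinct takes on average 9/(9-k) spins.
E[T] = 9/9 + 9/8 + 9/7 + ... + 9/2 + 9/1 = 9·H_{9}.
H_{9} = 2.829, so E[T] = 25.461.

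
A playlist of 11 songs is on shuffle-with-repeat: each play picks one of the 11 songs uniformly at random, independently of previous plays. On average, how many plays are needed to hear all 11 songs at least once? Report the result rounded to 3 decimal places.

33.219

The wait to go from k to k+1 distinct songs is geometric with mean 11/(11-k).
E[T] = 11/11 + 11/10 + 11/9 + ... + 11/2 + 11/1 = 11·H_{11}.
H_{11} = 3.0199, so E[T] = 33.2187.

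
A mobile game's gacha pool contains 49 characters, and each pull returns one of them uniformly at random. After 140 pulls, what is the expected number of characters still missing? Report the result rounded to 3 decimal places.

2.732

For each character, P(unseen after 140) = (48/49)^140 = 0.0558.
By linearity of expectation, E[unseen] = 49·(48/49)^140 = 2.7322.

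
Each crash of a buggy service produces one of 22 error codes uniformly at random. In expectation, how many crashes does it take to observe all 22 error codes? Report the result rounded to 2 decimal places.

81.20

The wait to go from k to k+1 distinct error codes is geometric with mean 22/(22-k).
E[T] = 22/22 + 22/21 + 22/20 + ... + 22/2 + 22/1 = 22·H_{22}.
H_{22} = 3.691, so E[T] = 81.198.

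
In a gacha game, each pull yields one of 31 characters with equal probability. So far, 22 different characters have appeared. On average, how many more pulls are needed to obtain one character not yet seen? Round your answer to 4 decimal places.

The number of pulls until the next new character is geometric with success probability 9/31, so its mean is 31/9.
E = 31/9 = 3.44444.

3.4444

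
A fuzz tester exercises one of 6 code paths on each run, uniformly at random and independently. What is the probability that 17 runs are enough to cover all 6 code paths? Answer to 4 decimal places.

0.7446

By inclusion–exclusion over which code paths are missing,
P(all seen) = Σ_{j=0}^{6} (-1)^j C(6,j)((6-j)/6)^17
= 1.00000 - 0.27044 + 0.01522 - 0.00015 + 0.00000 - 0.00000 + 0.00000
= 0.74463.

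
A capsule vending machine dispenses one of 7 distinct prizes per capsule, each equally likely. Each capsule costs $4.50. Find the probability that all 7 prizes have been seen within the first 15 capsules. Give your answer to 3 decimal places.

0.434

Let A_i be the event that prize i is missing after 15 capsules. By inclusion–exclusion on the A_i,
P(all seen) = Σ_{j=0}^{7} (-1)^j C(7,j)((7-j)/7)^15
= 1.0000 - 0.6933 + 0.1350 - 0.0079 + 0.0001 - 0.0000 + 0.0000 - 0.0000
= 0.4339.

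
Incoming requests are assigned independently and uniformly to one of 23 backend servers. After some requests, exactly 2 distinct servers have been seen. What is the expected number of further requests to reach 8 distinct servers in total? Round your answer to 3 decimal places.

7.524

With k distinct servers already seen, the next new one takes an expected 23/(23-k) requests.
Sum over k = 2,...,7: E = 23/21 + 23/20 + 23/19 + 23/18 + 23/17 + 23/16 = 7.5240.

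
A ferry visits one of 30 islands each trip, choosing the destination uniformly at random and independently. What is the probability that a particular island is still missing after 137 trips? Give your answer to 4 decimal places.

On each trip the fixed island fails to appear with probability 29/30.
P(still missing after 137) = (29/30)^137 = 0.00961.

0.0096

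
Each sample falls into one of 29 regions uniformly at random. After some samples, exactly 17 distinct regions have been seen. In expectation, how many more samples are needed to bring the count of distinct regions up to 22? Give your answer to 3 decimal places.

The wait to go from k to k+1 distinct regions is geometric with mean 29/(29-k).
Sum over k = 17,...,21: E = 29/12 + 29/11 + 29/10 + 29/9 + 29/8 = 14.8003.

14.800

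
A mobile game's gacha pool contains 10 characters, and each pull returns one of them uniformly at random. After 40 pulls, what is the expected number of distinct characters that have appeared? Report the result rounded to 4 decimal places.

9.8522

For each character, P(seen in 40 pulls) = 1 - (9/10)^40 = 0.98522.
By linearity of expectation, E[distinct seen] = 10·(1 - (9/10)^40) = 9.85219.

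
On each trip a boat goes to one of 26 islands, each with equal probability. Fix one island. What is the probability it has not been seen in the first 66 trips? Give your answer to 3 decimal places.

On each trip the fixed island fails to appear with probability 25/26.
P(still missing after 66) = (25/26)^66 = 0.0751.

0.075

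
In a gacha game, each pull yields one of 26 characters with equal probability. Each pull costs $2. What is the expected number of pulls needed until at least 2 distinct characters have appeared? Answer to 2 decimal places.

2.04

Going from k to k+1 distinct takes a geometric number of pulls with mean 26/(26-k).
Sum over k = 0,...,1: E = 26/26 + 26/25 = 2.040.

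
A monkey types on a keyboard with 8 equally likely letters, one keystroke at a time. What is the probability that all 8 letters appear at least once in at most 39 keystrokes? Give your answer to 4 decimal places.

By inclusion–exclusion over which letters are missing,
P(all seen) = Σ_{j=0}^{8} (-1)^j C(8,j)((8-j)/8)^39
= 1.00000 - 0.04379 + 0.00038 - 0.00000 + 0.00000 - 0.00000 + 0.00000 - 0.00000 + 0.00000
= 0.95658.

0.9566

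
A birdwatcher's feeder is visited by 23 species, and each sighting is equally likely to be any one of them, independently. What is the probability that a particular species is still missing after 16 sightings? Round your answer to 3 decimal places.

0.491

On each sighting the fixed species fails to appear with probability 22/23.
P(still missing after 16) = (22/23)^16 = 0.4910.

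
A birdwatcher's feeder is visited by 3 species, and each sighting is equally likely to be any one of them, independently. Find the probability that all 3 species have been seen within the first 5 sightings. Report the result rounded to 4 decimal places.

Let A_i be the event that species i is missing after 5 sightings. By inclusion–exclusion on the A_i,
P(all seen) = Σ_{j=0}^{3} (-1)^j C(3,j)((3-j)/3)^5
= 1.00000 - 0.39506 + 0.01235 - 0.00000
= 0.61728.

0.6173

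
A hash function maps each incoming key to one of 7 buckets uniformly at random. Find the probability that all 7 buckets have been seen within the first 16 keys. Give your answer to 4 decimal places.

By inclusion–exclusion over which buckets are missing,
P(all seen) = Σ_{j=0}^{7} (-1)^j C(7,j)((7-j)/7)^16
= 1.00000 - 0.59422 + 0.09642 - 0.00452 + 0.00005 - 0.00000 + 0.00000 - 0.00000
= 0.49772.

0.4977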